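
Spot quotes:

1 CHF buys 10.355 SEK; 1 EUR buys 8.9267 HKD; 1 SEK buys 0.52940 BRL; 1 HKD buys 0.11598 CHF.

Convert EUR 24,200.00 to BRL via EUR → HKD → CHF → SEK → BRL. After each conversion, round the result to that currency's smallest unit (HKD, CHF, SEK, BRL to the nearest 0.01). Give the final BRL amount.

EUR 24,200.00 × 8.9267 = HKD 216,026.14
HKD 216,026.14 × 0.11598 = CHF 25,054.71
CHF 25,054.71 × 10.355 = SEK 259,441.52
SEK 259,441.52 × 0.52940 = BRL 137,348.34

BRL 137,348.34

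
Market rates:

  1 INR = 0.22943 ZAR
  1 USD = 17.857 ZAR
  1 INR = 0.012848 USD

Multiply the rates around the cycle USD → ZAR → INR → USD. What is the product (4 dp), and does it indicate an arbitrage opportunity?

1.0000 (no arbitrage)

Around USD → ZAR → INR → USD: 1 × 17.857 ÷ 0.22943 × 0.012848 = 0.999986
Product ≈ 1 (deviation 0.001%, within rounding noise).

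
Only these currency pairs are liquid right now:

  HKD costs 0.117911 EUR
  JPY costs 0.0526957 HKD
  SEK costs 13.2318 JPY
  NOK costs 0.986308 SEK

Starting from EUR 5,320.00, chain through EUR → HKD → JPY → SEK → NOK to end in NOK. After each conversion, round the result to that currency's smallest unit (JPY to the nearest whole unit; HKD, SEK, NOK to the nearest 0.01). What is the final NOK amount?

EUR 5,320.00 ÷ 0.117911 = HKD 45,118.78
HKD 45,118.78 ÷ 0.0526957 = JPY 856,214
JPY 856,214 ÷ 13.2318 = SEK 64,708.81
SEK 64,708.81 ÷ 0.986308 = NOK 65,607.10

NOK 65,607.10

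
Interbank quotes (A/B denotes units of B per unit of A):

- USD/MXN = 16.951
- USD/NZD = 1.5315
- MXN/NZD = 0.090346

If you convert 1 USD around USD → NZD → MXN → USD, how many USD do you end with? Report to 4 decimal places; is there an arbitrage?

Around USD → NZD → MXN → USD: 1 × 1.5315 ÷ 0.090346 ÷ 16.951 = 1.000029
Product ≈ 1 (deviation 0.003%, within rounding noise).

1.0000 (no arbitrage)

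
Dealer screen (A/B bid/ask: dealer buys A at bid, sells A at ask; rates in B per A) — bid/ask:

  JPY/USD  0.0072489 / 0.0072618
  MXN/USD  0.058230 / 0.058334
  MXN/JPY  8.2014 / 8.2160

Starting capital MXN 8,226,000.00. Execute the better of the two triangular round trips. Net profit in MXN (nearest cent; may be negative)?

Net profit: MXN 157,532.46

Best loop MXN → JPY → USD → MXN:
MXN 8,226,000.00 × 8.2014 (sell MXN at bid) = JPY 67,464,716
JPY 67,464,716 × 0.0072489 (sell JPY at bid) = USD 489,044.98
USD 489,044.98 ÷ 0.058334 (buy MXN at ask) = MXN 8,383,532.46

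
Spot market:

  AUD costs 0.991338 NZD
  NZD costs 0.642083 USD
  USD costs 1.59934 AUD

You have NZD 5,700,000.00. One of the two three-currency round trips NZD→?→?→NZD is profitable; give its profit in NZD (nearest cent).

Profit: NZD 102,679.45

Profitable loop is NZD → USD → AUD → NZD:
NZD 5,700,000.00 × 0.642083 = USD 3,659,873.10
USD 3,659,873.10 × 1.59934 = AUD 5,853,381.44
AUD 5,853,381.44 × 0.991338 = NZD 5,802,679.45
Profit = NZD 5,802,679.45 − NZD 5,700,000.00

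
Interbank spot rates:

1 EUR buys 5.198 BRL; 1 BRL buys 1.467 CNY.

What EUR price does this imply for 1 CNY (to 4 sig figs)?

CNY/EUR = 0.1311

1 CNY ÷ 1.467 = 0.681663 BRL
0.681663 BRL ÷ 5.198 = 0.13114 EUR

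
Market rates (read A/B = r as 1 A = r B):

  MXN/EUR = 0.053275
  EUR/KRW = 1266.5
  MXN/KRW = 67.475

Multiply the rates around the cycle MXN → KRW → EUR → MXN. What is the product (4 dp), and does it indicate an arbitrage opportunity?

Around MXN → KRW → EUR → MXN: 1 × 67.475 ÷ 1266.5 ÷ 0.053275 = 1.000033
Product ≈ 1 (deviation 0.003%, within rounding noise).

1.0000 (no arbitrage)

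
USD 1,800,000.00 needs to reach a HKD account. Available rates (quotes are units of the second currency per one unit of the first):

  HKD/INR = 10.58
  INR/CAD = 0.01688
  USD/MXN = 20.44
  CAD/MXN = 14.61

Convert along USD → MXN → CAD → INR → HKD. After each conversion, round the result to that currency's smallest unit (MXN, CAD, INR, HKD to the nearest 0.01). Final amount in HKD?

HKD 14,100,842.77

USD 1,800,000.00 × 20.44 = MXN 36,792,000.00
MXN 36,792,000.00 ÷ 14.61 = CAD 2,518,275.15
CAD 2,518,275.15 ÷ 0.01688 = INR 149,186,916.47
INR 149,186,916.47 ÷ 10.58 = HKD 14,100,842.77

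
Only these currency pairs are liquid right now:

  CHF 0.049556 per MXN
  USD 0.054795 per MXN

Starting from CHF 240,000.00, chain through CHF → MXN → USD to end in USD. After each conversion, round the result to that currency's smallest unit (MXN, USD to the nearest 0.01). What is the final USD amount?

USD 265,372.51

CHF 240,000.00 ÷ 0.049556 = MXN 4,843,005.89
MXN 4,843,005.89 × 0.054795 = USD 265,372.51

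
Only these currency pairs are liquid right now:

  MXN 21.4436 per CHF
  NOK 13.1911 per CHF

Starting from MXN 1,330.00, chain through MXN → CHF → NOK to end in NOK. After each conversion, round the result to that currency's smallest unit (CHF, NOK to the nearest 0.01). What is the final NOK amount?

NOK 818.11

MXN 1,330.00 ÷ 21.4436 = CHF 62.02
CHF 62.02 × 13.1911 = NOK 818.11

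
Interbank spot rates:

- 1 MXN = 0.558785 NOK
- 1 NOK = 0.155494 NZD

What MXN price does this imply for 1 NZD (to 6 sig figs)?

NZD/MXN = 11.5091

1 NZD ÷ 0.155494 = 6.43112 NOK
6.43112 NOK ÷ 0.558785 = 11.5091 MXN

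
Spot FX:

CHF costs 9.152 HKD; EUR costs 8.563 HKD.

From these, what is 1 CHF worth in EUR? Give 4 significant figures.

CHF/EUR = 1.069

1 CHF × 9.152 = 9.152 HKD
9.152 HKD ÷ 8.563 = 1.06878 EUR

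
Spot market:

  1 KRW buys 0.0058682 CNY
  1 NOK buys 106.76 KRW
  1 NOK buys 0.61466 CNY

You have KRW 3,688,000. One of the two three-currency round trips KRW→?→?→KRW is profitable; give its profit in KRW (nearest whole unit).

Profit: KRW 70,975

Profitable loop is KRW → CNY → NOK → KRW:
KRW 3,688,000 × 0.0058682 = CNY 21,641.92
CNY 21,641.92 ÷ 0.61466 = NOK 35,209.58
NOK 35,209.58 × 106.76 = KRW 3,758,975
Profit = KRW 3,758,975 − KRW 3,688,000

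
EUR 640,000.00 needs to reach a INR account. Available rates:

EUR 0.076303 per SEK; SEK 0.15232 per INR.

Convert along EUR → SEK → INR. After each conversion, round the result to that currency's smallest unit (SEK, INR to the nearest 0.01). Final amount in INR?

INR 55,065,733.59

EUR 640,000.00 ÷ 0.076303 = SEK 8,387,612.54
SEK 8,387,612.54 ÷ 0.15232 = INR 55,065,733.59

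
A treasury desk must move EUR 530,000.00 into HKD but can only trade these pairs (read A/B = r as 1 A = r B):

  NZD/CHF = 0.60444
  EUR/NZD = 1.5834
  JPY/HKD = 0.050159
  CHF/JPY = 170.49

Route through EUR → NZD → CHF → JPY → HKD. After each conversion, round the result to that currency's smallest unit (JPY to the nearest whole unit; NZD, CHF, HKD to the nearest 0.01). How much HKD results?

EUR 530,000.00 × 1.5834 = NZD 839,202.00
NZD 839,202.00 × 0.60444 = CHF 507,247.26
CHF 507,247.26 × 170.49 = JPY 86,480,585
JPY 86,480,585 × 0.050159 = HKD 4,337,779.66

HKD 4,337,779.66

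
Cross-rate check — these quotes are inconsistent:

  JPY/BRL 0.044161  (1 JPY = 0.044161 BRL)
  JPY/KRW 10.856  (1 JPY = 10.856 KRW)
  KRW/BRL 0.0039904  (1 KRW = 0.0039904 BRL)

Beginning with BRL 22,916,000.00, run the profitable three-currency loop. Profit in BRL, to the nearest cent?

Profitable loop is BRL → KRW → JPY → BRL:
BRL 22,916,000.00 ÷ 0.0039904 = KRW 5,742,782,678
KRW 5,742,782,678 ÷ 10.856 = JPY 528,996,194
JPY 528,996,194 × 0.044161 = BRL 23,361,000.91
Profit = BRL 23,361,000.91 − BRL 22,916,000.00

Profit: BRL 445,000.91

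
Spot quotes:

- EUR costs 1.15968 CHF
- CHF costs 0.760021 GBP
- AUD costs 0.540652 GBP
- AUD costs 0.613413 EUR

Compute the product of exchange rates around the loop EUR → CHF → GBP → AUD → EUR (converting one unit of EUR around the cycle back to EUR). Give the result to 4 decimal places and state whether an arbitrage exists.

1.0000 (no arbitrage)

Around EUR → CHF → GBP → AUD → EUR: 1 × 1.15968 × 0.760021 ÷ 0.540652 × 0.613413 = 0.999998
Product ≈ 1 (deviation 0.000%, within rounding noise).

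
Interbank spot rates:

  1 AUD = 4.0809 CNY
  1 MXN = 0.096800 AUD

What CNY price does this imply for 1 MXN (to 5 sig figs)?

1 MXN × 0.096800 = 0.0968 AUD
0.0968 AUD × 4.0809 = 0.395031 CNY

MXN/CNY = 0.39503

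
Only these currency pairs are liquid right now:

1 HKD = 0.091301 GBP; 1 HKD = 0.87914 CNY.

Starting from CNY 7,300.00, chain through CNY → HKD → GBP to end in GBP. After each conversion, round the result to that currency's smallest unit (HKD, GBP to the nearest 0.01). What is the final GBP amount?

CNY 7,300.00 ÷ 0.87914 = HKD 8,303.57
HKD 8,303.57 × 0.091301 = GBP 758.12

GBP 758.12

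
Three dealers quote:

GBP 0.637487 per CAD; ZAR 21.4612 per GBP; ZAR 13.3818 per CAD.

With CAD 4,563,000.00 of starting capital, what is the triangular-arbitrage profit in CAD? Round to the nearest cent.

Profit: CAD 102,103.34

Profitable loop is CAD → GBP → ZAR → CAD:
CAD 4,563,000.00 × 0.637487 = GBP 2,908,853.18
GBP 2,908,853.18 × 21.4612 = ZAR 62,427,479.89
ZAR 62,427,479.89 ÷ 13.3818 = CAD 4,665,103.34
Profit = CAD 4,665,103.34 − CAD 4,563,000.00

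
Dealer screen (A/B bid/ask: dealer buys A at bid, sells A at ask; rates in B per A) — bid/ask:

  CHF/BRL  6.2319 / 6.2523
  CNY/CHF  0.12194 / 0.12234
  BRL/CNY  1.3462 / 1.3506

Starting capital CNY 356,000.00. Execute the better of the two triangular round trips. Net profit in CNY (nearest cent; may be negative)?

Best loop CNY → CHF → BRL → CNY:
CNY 356,000.00 × 0.12194 (sell CNY at bid) = CHF 43,410.64
CHF 43,410.64 × 6.2319 (sell CHF at bid) = BRL 270,530.77
BRL 270,530.77 × 1.3462 (sell BRL at bid) = CNY 364,188.52

Net profit: CNY 8,188.52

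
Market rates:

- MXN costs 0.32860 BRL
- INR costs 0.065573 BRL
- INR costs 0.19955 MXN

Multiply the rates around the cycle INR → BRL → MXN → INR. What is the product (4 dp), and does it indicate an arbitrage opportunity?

1.0000 (no arbitrage)

Around INR → BRL → MXN → INR: 1 × 0.065573 ÷ 0.32860 ÷ 0.19955 = 1.000013
Product ≈ 1 (deviation 0.001%, within rounding noise).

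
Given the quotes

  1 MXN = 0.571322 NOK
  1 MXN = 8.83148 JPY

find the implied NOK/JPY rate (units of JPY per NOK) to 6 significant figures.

1 NOK ÷ 0.571322 = 1.75033 MXN
1.75033 MXN × 8.83148 = 15.458 JPY

NOK/JPY = 15.4580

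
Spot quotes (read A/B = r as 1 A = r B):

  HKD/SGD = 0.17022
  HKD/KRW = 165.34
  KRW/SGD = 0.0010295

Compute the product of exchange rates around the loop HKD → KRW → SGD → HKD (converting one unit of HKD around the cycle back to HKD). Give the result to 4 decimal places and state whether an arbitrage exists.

Around HKD → KRW → SGD → HKD: 1 × 165.34 × 0.0010295 ÷ 0.17022 = 0.999985
Product ≈ 1 (deviation 0.001%, within rounding noise).

1.0000 (no arbitrage)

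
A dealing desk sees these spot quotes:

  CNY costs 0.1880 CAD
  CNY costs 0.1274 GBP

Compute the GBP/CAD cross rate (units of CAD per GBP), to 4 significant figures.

GBP/CAD = 1.476

1 GBP ÷ 0.1274 = 7.84929 CNY
7.84929 CNY × 0.1880 = 1.47567 CAD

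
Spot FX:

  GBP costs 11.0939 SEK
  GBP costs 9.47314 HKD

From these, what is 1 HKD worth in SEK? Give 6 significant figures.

HKD/SEK = 1.17109

1 HKD ÷ 9.47314 = 0.105562 GBP
0.105562 GBP × 11.0939 = 1.17109 SEK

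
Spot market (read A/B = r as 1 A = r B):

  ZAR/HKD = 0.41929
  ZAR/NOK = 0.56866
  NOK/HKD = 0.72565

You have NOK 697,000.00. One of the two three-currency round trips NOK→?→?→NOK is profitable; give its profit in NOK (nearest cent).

Profitable loop is NOK → ZAR → HKD → NOK:
NOK 697,000.00 ÷ 0.56866 = ZAR 1,225,688.46
ZAR 1,225,688.46 × 0.41929 = HKD 513,918.91
HKD 513,918.91 ÷ 0.72565 = NOK 708,218.72
Profit = NOK 708,218.72 − NOK 697,000.00

Profit: NOK 11,218.72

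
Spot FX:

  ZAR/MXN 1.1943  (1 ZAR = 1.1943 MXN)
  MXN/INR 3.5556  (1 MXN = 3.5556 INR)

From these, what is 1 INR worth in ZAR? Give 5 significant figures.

1 INR ÷ 3.5556 = 0.281246 MXN
0.281246 MXN ÷ 1.1943 = 0.235491 ZAR

INR/ZAR = 0.23549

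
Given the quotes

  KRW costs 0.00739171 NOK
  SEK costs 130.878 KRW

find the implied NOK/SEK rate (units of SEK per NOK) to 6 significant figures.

NOK/SEK = 1.03369

1 NOK ÷ 0.00739171 = 135.287 KRW
135.287 KRW ÷ 130.878 = 1.03369 SEK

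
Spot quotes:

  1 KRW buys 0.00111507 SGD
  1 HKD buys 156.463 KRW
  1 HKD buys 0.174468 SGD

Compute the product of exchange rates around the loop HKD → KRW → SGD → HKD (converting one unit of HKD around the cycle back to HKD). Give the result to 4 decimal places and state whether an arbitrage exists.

Around HKD → KRW → SGD → HKD: 1 × 156.463 × 0.00111507 ÷ 0.174468 = 0.999995
Product ≈ 1 (deviation 0.000%, within rounding noise).

1.0000 (no arbitrage)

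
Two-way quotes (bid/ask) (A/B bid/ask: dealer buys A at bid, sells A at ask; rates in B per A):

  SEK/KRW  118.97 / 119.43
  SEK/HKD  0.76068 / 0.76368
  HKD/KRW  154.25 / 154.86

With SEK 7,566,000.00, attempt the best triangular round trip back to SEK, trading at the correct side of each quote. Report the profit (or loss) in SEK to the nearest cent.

Best loop SEK → KRW → HKD → SEK:
SEK 7,566,000.00 × 118.97 (sell SEK at bid) = KRW 900,127,020
KRW 900,127,020 ÷ 154.86 (buy HKD at ask) = HKD 5,812,521.12
HKD 5,812,521.12 ÷ 0.76368 (buy SEK at ask) = SEK 7,611,199.87

Net profit: SEK 45,199.87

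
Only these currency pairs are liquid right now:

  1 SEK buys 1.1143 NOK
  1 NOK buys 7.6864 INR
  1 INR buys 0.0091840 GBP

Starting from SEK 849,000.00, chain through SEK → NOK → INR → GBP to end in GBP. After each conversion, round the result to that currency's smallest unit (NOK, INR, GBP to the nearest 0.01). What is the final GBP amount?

GBP 66,782.81

SEK 849,000.00 × 1.1143 = NOK 946,040.70
NOK 946,040.70 × 7.6864 = INR 7,271,647.24
INR 7,271,647.24 × 0.0091840 = GBP 66,782.81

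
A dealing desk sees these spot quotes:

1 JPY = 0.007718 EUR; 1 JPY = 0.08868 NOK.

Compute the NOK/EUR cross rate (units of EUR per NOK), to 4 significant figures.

NOK/EUR = 0.08703

1 NOK ÷ 0.08868 = 11.2765 JPY
11.2765 JPY × 0.007718 = 0.087032 EUR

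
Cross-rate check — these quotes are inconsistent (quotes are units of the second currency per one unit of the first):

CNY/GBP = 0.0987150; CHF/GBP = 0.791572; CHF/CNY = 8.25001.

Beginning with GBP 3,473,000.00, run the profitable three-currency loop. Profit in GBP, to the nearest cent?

Profit: GBP 100,156.06

Profitable loop is GBP → CHF → CNY → GBP:
GBP 3,473,000.00 ÷ 0.791572 = CHF 4,387,472.02
CHF 4,387,472.02 × 8.25001 = CNY 36,196,688.02
CNY 36,196,688.02 × 0.0987150 = GBP 3,573,156.06
Profit = GBP 3,573,156.06 − GBP 3,473,000.00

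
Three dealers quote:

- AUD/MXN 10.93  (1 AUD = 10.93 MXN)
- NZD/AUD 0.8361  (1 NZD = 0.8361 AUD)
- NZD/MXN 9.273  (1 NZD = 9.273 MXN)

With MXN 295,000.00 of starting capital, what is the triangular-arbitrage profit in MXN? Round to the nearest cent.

Profit: MXN 4,339.40

Profitable loop is MXN → AUD → NZD → MXN:
MXN 295,000.00 ÷ 10.93 = AUD 26,989.94
AUD 26,989.94 ÷ 0.8361 = NZD 32,280.75
NZD 32,280.75 × 9.273 = MXN 299,339.40
Profit = MXN 299,339.40 − MXN 295,000.00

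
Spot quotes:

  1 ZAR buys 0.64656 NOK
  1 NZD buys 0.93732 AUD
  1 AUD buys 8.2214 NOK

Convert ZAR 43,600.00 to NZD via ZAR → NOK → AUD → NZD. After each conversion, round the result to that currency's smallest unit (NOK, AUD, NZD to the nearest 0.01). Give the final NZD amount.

NZD 3,658.15

ZAR 43,600.00 × 0.64656 = NOK 28,190.02
NOK 28,190.02 ÷ 8.2214 = AUD 3,428.86
AUD 3,428.86 ÷ 0.93732 = NZD 3,658.15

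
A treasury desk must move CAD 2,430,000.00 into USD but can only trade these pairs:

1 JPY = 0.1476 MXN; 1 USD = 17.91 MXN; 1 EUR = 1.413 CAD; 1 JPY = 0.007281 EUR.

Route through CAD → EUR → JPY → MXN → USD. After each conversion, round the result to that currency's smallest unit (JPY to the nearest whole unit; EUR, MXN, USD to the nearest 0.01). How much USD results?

CAD 2,430,000.00 ÷ 1.413 = EUR 1,719,745.22
EUR 1,719,745.22 ÷ 0.007281 = JPY 236,196,294
JPY 236,196,294 × 0.1476 = MXN 34,862,572.99
MXN 34,862,572.99 ÷ 17.91 = USD 1,946,542.32

USD 1,946,542.32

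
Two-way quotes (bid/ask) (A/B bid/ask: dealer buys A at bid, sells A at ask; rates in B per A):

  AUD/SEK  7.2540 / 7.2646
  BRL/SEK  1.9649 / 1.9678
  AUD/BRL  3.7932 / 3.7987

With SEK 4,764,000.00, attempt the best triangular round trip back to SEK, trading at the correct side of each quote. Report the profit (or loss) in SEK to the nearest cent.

Best loop SEK → AUD → BRL → SEK:
SEK 4,764,000.00 ÷ 7.2646 (buy AUD at ask) = AUD 655,782.84
AUD 655,782.84 × 3.7932 (sell AUD at bid) = BRL 2,487,515.46
BRL 2,487,515.46 × 1.9649 (sell BRL at bid) = SEK 4,887,719.12

Net profit: SEK 123,719.12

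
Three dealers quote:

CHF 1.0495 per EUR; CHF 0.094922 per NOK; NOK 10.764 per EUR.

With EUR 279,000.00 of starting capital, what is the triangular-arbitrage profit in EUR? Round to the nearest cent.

Profit: EUR 7,580.13

Profitable loop is EUR → CHF → NOK → EUR:
EUR 279,000.00 × 1.0495 = CHF 292,810.50
CHF 292,810.50 ÷ 0.094922 = NOK 3,084,748.53
NOK 3,084,748.53 ÷ 10.764 = EUR 286,580.13
Profit = EUR 286,580.13 − EUR 279,000.00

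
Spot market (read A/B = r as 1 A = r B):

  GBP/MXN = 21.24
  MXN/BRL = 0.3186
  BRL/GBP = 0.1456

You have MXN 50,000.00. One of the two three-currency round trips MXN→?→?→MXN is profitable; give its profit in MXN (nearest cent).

Profitable loop is MXN → GBP → BRL → MXN:
MXN 50,000.00 ÷ 21.24 = GBP 2,354.05
GBP 2,354.05 ÷ 0.1456 = BRL 16,167.92
BRL 16,167.92 ÷ 0.3186 = MXN 50,746.76
Profit = MXN 50,746.76 − MXN 50,000.00

Profit: MXN 746.76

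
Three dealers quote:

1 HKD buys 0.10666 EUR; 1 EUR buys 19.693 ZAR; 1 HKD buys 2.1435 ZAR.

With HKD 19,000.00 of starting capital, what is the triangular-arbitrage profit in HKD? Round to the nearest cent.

Profit: HKD 389.37

Profitable loop is HKD → ZAR → EUR → HKD:
HKD 19,000.00 × 2.1435 = ZAR 40,726.50
ZAR 40,726.50 ÷ 19.693 = EUR 2,068.07
EUR 2,068.07 ÷ 0.10666 = HKD 19,389.37
Profit = HKD 19,389.37 − HKD 19,000.00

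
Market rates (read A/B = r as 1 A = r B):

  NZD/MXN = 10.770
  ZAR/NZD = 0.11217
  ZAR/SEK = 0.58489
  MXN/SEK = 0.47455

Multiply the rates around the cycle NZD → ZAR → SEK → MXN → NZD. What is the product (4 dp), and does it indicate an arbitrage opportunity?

Around NZD → ZAR → SEK → MXN → NZD: 1 ÷ 0.11217 × 0.58489 ÷ 0.47455 ÷ 10.770 = 1.020234
Product > 1; profitable direction is NZD → ZAR → SEK → MXN → NZD.

1.0202 (arbitrage exists)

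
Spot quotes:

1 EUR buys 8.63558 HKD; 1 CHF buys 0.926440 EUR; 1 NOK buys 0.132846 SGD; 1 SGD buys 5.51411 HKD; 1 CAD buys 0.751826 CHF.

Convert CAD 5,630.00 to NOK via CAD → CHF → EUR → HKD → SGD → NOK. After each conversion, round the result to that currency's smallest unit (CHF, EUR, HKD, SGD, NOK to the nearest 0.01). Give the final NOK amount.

CAD 5,630.00 × 0.751826 = CHF 4,232.78
CHF 4,232.78 × 0.926440 = EUR 3,921.42
EUR 3,921.42 × 8.63558 = HKD 33,863.74
HKD 33,863.74 ÷ 5.51411 = SGD 6,141.29
SGD 6,141.29 ÷ 0.132846 = NOK 46,228.64

NOK 46,228.64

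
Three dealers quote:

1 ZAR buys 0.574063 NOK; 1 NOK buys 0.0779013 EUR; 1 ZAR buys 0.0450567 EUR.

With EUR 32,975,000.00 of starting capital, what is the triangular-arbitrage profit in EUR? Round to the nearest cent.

Profitable loop is EUR → NOK → ZAR → EUR:
EUR 32,975,000.00 ÷ 0.0779013 = NOK 423,292,037.49
NOK 423,292,037.49 ÷ 0.574063 = ZAR 737,361,644.09
ZAR 737,361,644.09 × 0.0450567 = EUR 33,223,082.39
Profit = EUR 33,223,082.39 − EUR 32,975,000.00

Profit: EUR 248,082.39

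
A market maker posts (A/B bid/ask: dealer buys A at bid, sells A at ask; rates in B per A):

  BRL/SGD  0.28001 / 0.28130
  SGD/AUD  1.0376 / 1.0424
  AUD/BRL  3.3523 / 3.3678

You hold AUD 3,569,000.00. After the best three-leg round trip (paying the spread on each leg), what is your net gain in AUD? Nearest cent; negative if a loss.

Best loop AUD → SGD → BRL → AUD:
AUD 3,569,000.00 ÷ 1.0424 (buy SGD at ask) = SGD 3,423,829.62
SGD 3,423,829.62 ÷ 0.28130 (buy BRL at ask) = BRL 12,171,452.63
BRL 12,171,452.63 ÷ 3.3678 (buy AUD at ask) = AUD 3,614,066.34

Net profit: AUD 45,066.34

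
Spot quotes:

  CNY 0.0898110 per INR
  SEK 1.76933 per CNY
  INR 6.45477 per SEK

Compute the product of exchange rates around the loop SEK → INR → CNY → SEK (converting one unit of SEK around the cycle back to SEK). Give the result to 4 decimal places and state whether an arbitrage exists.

1.0257 (arbitrage exists)

Around SEK → INR → CNY → SEK: 1 × 6.45477 × 0.0898110 × 1.76933 = 1.025697
Product > 1; profitable direction is SEK → INR → CNY → SEK.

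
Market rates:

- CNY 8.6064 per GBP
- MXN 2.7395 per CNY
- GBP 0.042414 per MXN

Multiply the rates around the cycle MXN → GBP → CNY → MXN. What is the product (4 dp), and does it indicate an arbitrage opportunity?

1.0000 (no arbitrage)

Around MXN → GBP → CNY → MXN: 1 × 0.042414 × 8.6064 × 2.7395 = 1.000005
Product ≈ 1 (deviation 0.000%, within rounding noise).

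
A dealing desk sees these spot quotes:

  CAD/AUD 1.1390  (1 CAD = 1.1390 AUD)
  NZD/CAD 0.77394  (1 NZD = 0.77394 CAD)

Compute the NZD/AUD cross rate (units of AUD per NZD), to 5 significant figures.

NZD/AUD = 0.88152

1 NZD × 0.77394 = 0.77394 CAD
0.77394 CAD × 1.1390 = 0.881518 AUD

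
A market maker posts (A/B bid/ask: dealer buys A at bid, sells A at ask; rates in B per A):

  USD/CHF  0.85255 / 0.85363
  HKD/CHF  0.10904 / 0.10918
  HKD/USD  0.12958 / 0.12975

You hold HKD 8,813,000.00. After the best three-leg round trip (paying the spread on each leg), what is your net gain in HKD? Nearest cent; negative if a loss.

Net profit: HKD 104,405.48

Best loop HKD → USD → CHF → HKD:
HKD 8,813,000.00 × 0.12958 (sell HKD at bid) = USD 1,141,988.54
USD 1,141,988.54 × 0.85255 (sell USD at bid) = CHF 973,602.33
CHF 973,602.33 ÷ 0.10918 (buy HKD at ask) = HKD 8,917,405.48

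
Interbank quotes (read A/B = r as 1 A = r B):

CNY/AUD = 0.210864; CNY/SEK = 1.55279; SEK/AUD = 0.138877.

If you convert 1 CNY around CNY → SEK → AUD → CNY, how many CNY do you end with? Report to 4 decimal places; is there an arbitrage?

Around CNY → SEK → AUD → CNY: 1 × 1.55279 × 0.138877 ÷ 0.210864 = 1.022682
Product > 1; profitable direction is CNY → SEK → AUD → CNY.

1.0227 (arbitrage exists)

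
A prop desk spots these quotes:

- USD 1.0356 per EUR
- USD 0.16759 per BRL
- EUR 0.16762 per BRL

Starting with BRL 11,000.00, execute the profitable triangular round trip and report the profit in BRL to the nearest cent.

Profitable loop is BRL → EUR → USD → BRL:
BRL 11,000.00 × 0.16762 = EUR 1,843.82
EUR 1,843.82 × 1.0356 = USD 1,909.46
USD 1,909.46 ÷ 0.16759 = BRL 11,393.64
Profit = BRL 11,393.64 − BRL 11,000.00

Profit: BRL 393.64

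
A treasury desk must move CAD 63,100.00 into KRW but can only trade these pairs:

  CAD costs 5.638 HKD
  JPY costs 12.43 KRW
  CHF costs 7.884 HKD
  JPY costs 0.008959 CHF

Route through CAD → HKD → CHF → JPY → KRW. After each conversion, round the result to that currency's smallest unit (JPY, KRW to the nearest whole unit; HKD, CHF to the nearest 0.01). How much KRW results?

CAD 63,100.00 × 5.638 = HKD 355,757.80
HKD 355,757.80 ÷ 7.884 = CHF 45,124.02
CHF 45,124.02 ÷ 0.008959 = JPY 5,036,725
JPY 5,036,725 × 12.43 = KRW 62,606,492

KRW 62,606,492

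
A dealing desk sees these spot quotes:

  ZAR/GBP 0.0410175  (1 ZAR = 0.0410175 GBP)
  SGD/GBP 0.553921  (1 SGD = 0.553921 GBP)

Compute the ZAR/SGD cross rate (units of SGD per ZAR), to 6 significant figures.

1 ZAR × 0.0410175 = 0.0410175 GBP
0.0410175 GBP ÷ 0.553921 = 0.0740494 SGD

ZAR/SGD = 0.0740494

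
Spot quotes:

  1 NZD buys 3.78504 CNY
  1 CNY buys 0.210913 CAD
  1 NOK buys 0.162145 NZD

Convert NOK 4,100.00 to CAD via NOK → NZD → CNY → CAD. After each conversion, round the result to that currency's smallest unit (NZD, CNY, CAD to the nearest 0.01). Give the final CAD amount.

NOK 4,100.00 × 0.162145 = NZD 664.79
NZD 664.79 × 3.78504 = CNY 2,516.26
CNY 2,516.26 × 0.210913 = CAD 530.71

CAD 530.71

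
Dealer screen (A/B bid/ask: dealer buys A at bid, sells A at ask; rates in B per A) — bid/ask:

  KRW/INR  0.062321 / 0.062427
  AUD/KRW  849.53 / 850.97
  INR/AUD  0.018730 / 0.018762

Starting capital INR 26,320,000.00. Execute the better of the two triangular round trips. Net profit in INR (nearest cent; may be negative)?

Best loop INR → KRW → AUD → INR:
INR 26,320,000.00 ÷ 0.062427 (buy KRW at ask) = KRW 421,612,443
KRW 421,612,443 ÷ 850.97 (buy AUD at ask) = AUD 495,449.24
AUD 495,449.24 ÷ 0.018762 (buy INR at ask) = INR 26,407,059.17

Net profit: INR 87,059.17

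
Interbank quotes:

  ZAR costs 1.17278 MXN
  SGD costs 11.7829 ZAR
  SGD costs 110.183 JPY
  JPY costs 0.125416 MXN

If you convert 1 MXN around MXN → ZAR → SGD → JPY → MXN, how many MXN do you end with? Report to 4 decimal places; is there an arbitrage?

Around MXN → ZAR → SGD → JPY → MXN: 1 ÷ 1.17278 ÷ 11.7829 × 110.183 × 0.125416 = 0.999997
Product ≈ 1 (deviation 0.000%, within rounding noise).

1.0000 (no arbitrage)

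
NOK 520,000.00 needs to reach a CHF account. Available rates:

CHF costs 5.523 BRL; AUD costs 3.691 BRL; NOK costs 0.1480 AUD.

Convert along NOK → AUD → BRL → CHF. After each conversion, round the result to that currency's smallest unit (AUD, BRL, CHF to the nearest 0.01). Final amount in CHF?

NOK 520,000.00 × 0.1480 = AUD 76,960.00
AUD 76,960.00 × 3.691 = BRL 284,059.36
BRL 284,059.36 ÷ 5.523 = CHF 51,432.08

CHF 51,432.08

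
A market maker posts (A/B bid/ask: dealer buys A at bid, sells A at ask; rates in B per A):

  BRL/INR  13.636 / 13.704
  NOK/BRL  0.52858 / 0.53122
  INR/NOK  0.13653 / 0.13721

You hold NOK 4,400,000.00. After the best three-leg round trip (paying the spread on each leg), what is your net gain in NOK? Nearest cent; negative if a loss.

Best loop NOK → INR → BRL → NOK:
NOK 4,400,000.00 ÷ 0.13721 (buy INR at ask) = INR 32,067,633.55
INR 32,067,633.55 ÷ 13.704 (buy BRL at ask) = BRL 2,340,019.96
BRL 2,340,019.96 ÷ 0.53122 (buy NOK at ask) = NOK 4,404,992.21

Net profit: NOK 4,992.21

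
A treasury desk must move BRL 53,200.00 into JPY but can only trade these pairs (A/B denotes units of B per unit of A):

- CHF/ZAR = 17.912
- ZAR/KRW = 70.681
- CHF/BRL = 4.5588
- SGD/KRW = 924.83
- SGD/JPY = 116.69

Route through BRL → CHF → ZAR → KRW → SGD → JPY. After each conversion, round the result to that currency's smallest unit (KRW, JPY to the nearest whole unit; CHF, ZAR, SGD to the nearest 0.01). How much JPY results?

BRL 53,200.00 ÷ 4.5588 = CHF 11,669.74
CHF 11,669.74 × 17.912 = ZAR 209,028.38
ZAR 209,028.38 × 70.681 = KRW 14,774,335
KRW 14,774,335 ÷ 924.83 = SGD 15,975.19
SGD 15,975.19 × 116.69 = JPY 1,864,145

JPY 1,864,145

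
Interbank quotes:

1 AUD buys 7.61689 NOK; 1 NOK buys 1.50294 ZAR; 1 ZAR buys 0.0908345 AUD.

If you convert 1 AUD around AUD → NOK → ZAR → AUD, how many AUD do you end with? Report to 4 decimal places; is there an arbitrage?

1.0398 (arbitrage exists)

Around AUD → NOK → ZAR → AUD: 1 × 7.61689 × 1.50294 × 0.0908345 = 1.039849
Product > 1; profitable direction is AUD → NOK → ZAR → AUD.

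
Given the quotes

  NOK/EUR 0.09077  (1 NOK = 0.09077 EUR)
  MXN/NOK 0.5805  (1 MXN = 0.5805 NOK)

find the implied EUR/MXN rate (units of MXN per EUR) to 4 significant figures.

EUR/MXN = 18.98

1 EUR ÷ 0.09077 = 11.0169 NOK
11.0169 NOK ÷ 0.5805 = 18.9782 MXN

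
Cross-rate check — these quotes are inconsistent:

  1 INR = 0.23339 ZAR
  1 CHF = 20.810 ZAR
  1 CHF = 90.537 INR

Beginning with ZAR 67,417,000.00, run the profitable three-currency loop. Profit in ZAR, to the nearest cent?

Profit: ZAR 1,038,080.65

Profitable loop is ZAR → CHF → INR → ZAR:
ZAR 67,417,000.00 ÷ 20.810 = CHF 3,239,644.40
CHF 3,239,644.40 × 90.537 = INR 293,307,685.20
INR 293,307,685.20 × 0.23339 = ZAR 68,455,080.65
Profit = ZAR 68,455,080.65 − ZAR 67,417,000.00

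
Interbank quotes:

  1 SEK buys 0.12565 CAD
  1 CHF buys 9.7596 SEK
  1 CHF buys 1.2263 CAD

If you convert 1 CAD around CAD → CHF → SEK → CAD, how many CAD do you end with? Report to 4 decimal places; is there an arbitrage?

Around CAD → CHF → SEK → CAD: 1 ÷ 1.2263 × 9.7596 × 0.12565 = 0.999995
Product ≈ 1 (deviation 0.001%, within rounding noise).

1.0000 (no arbitrage)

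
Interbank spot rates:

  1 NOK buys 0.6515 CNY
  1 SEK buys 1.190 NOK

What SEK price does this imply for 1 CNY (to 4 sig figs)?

1 CNY ÷ 0.6515 = 1.53492 NOK
1.53492 NOK ÷ 1.190 = 1.28985 SEK

CNY/SEK = 1.290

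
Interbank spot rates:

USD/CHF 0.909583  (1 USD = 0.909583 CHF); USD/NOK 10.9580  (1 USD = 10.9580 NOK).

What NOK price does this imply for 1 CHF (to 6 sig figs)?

CHF/NOK = 12.0473

1 CHF ÷ 0.909583 = 1.0994 USD
1.0994 USD × 10.9580 = 12.0473 NOK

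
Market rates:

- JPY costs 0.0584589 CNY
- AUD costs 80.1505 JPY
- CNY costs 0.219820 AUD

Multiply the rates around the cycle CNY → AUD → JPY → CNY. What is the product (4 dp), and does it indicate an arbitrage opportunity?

Around CNY → AUD → JPY → CNY: 1 × 0.219820 × 80.1505 × 0.0584589 = 1.029969
Product > 1; profitable direction is CNY → AUD → JPY → CNY.

1.0300 (arbitrage exists)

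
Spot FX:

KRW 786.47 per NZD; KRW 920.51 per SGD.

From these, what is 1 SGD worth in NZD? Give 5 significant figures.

1 SGD × 920.51 = 920.51 KRW
920.51 KRW ÷ 786.47 = 1.17043 NZD

SGD/NZD = 1.1704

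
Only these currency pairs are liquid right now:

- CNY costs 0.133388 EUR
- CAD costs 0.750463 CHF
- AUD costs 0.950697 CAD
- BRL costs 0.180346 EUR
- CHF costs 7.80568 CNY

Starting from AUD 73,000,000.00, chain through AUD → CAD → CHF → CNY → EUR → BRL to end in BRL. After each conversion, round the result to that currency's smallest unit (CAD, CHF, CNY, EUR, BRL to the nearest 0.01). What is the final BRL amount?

BRL 300,687,419.74

AUD 73,000,000.00 × 0.950697 = CAD 69,400,881.00
CAD 69,400,881.00 × 0.750463 = CHF 52,082,793.36
CHF 52,082,793.36 × 7.80568 = CNY 406,541,618.47
CNY 406,541,618.47 × 0.133388 = EUR 54,227,773.40
EUR 54,227,773.40 ÷ 0.180346 = BRL 300,687,419.74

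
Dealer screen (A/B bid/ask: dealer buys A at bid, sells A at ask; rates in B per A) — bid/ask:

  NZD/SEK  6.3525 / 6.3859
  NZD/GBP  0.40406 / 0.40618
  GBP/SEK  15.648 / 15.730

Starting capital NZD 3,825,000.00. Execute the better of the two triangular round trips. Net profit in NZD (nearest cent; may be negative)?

Net result: NZD -21,977.85 (no profitable arbitrage after spreads)

Best loop NZD → SEK → GBP → NZD:
NZD 3,825,000.00 × 6.3525 (sell NZD at bid) = SEK 24,298,312.50
SEK 24,298,312.50 ÷ 15.730 (buy GBP at ask) = GBP 1,544,711.54
GBP 1,544,711.54 ÷ 0.40618 (buy NZD at ask) = NZD 3,803,022.15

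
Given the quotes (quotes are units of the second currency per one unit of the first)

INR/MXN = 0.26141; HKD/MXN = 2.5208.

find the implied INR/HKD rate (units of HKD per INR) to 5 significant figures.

INR/HKD = 0.10370

1 INR × 0.26141 = 0.26141 MXN
0.26141 MXN ÷ 2.5208 = 0.103701 HKD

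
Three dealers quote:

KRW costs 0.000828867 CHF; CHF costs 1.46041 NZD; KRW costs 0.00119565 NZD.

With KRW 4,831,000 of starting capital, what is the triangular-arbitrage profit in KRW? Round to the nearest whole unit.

Profit: KRW 59,943

Profitable loop is KRW → CHF → NZD → KRW:
KRW 4,831,000 × 0.000828867 = CHF 4,004.26
CHF 4,004.26 × 1.46041 = NZD 5,847.86
NZD 5,847.86 ÷ 0.00119565 = KRW 4,890,943
Profit = KRW 4,890,943 − KRW 4,831,000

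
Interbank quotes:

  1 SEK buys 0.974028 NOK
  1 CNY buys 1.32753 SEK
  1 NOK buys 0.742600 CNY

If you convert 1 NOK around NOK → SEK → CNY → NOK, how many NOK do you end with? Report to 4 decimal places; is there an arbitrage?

Around NOK → SEK → CNY → NOK: 1 ÷ 0.974028 ÷ 1.32753 ÷ 0.742600 = 1.041428
Product > 1; profitable direction is NOK → SEK → CNY → NOK.

1.0414 (arbitrage exists)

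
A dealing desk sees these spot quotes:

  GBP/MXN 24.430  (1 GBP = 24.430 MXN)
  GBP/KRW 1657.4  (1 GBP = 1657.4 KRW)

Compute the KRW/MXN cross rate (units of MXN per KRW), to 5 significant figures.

KRW/MXN = 0.014740

1 KRW ÷ 1657.4 = 0.000603355 GBP
0.000603355 GBP × 24.430 = 0.01474 MXN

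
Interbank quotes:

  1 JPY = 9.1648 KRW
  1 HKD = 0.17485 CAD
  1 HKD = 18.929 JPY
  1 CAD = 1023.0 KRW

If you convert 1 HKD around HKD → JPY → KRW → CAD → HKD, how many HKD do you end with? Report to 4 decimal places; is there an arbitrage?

Around HKD → JPY → KRW → CAD → HKD: 1 × 18.929 × 9.1648 ÷ 1023.0 ÷ 0.17485 = 0.969861
Product < 1; profitable direction is HKD → CAD → KRW → JPY → HKD.

0.9699 (arbitrage exists)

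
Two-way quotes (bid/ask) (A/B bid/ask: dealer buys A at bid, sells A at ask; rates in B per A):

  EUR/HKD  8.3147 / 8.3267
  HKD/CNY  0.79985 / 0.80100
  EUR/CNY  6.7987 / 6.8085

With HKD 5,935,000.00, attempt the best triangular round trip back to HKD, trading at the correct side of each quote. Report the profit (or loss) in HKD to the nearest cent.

Best loop HKD → EUR → CNY → HKD:
HKD 5,935,000.00 ÷ 8.3267 (buy EUR at ask) = EUR 712,767.36
EUR 712,767.36 × 6.7987 (sell EUR at bid) = CNY 4,845,891.47
CNY 4,845,891.47 ÷ 0.80100 (buy HKD at ask) = HKD 6,049,802.08

Net profit: HKD 114,802.08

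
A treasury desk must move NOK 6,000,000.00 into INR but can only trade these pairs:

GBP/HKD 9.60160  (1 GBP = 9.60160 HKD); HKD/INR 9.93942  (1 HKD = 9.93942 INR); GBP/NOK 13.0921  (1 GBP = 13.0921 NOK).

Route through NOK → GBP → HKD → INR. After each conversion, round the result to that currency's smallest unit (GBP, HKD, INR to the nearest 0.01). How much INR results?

INR 43,736,757.93

NOK 6,000,000.00 ÷ 13.0921 = GBP 458,291.64
GBP 458,291.64 × 9.60160 = HKD 4,400,333.01
HKD 4,400,333.01 × 9.93942 = INR 43,736,757.93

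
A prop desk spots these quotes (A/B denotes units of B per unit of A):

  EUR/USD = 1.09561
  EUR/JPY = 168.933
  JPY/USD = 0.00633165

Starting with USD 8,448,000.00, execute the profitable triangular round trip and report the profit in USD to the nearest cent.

Profit: USD 205,235.00

Profitable loop is USD → JPY → EUR → USD:
USD 8,448,000.00 ÷ 0.00633165 = JPY 1,334,249,366
JPY 1,334,249,366 ÷ 168.933 = EUR 7,898,097.86
EUR 7,898,097.86 × 1.09561 = USD 8,653,235.00
Profit = USD 8,653,235.00 − USD 8,448,000.00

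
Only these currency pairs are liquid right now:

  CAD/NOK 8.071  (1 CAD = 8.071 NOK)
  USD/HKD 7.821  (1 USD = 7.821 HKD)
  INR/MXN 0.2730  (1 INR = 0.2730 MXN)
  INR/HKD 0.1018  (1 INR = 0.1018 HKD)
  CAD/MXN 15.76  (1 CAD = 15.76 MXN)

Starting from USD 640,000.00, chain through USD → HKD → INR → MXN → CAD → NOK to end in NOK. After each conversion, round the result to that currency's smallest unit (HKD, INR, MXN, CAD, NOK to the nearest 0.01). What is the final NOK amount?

NOK 6,874,296.53

USD 640,000.00 × 7.821 = HKD 5,005,440.00
HKD 5,005,440.00 ÷ 0.1018 = INR 49,169,351.67
INR 49,169,351.67 × 0.2730 = MXN 13,423,233.01
MXN 13,423,233.01 ÷ 15.76 = CAD 851,727.98
CAD 851,727.98 × 8.071 = NOK 6,874,296.53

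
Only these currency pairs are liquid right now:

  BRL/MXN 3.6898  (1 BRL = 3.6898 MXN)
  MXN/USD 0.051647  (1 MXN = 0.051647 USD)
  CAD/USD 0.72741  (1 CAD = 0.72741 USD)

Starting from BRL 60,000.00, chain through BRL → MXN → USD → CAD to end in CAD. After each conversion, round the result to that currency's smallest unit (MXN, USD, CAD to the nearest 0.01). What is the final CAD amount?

CAD 15,718.82

BRL 60,000.00 × 3.6898 = MXN 221,388.00
MXN 221,388.00 × 0.051647 = USD 11,434.03
USD 11,434.03 ÷ 0.72741 = CAD 15,718.82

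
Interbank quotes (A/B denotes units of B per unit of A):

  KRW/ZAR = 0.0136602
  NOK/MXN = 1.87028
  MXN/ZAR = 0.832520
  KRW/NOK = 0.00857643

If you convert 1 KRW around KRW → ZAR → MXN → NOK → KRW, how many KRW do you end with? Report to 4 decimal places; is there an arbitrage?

1.0229 (arbitrage exists)

Around KRW → ZAR → MXN → NOK → KRW: 1 × 0.0136602 ÷ 0.832520 ÷ 1.87028 ÷ 0.00857643 = 1.022938
Product > 1; profitable direction is KRW → ZAR → MXN → NOK → KRW.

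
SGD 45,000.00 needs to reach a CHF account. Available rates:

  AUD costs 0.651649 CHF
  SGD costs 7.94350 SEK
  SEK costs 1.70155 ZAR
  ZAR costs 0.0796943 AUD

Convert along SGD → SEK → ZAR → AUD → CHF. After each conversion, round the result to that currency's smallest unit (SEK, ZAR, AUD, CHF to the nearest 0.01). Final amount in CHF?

CHF 31,587.13

SGD 45,000.00 × 7.94350 = SEK 357,457.50
SEK 357,457.50 × 1.70155 = ZAR 608,231.81
ZAR 608,231.81 × 0.0796943 = AUD 48,472.61
AUD 48,472.61 × 0.651649 = CHF 31,587.13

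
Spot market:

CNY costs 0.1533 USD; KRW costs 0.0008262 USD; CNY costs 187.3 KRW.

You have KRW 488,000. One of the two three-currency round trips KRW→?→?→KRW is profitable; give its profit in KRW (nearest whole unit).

Profitable loop is KRW → USD → CNY → KRW:
KRW 488,000 × 0.0008262 = USD 403.19
USD 403.19 ÷ 0.1533 = CNY 2,630.04
CNY 2,630.04 × 187.3 = KRW 492,607
Profit = KRW 492,607 − KRW 488,000

Profit: KRW 4,607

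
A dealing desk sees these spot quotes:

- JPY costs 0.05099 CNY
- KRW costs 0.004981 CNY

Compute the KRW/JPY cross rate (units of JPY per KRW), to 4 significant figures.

KRW/JPY = 0.09769

1 KRW × 0.004981 = 0.004981 CNY
0.004981 CNY ÷ 0.05099 = 0.0976858 JPY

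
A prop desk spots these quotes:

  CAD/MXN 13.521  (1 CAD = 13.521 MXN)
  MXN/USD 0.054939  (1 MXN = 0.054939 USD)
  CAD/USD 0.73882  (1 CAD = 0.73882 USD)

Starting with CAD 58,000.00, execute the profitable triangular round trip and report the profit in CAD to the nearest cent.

Profitable loop is CAD → MXN → USD → CAD:
CAD 58,000.00 × 13.521 = MXN 784,218.00
MXN 784,218.00 × 0.054939 = USD 43,084.15
USD 43,084.15 ÷ 0.73882 = CAD 58,314.82
Profit = CAD 58,314.82 − CAD 58,000.00

Profit: CAD 314.82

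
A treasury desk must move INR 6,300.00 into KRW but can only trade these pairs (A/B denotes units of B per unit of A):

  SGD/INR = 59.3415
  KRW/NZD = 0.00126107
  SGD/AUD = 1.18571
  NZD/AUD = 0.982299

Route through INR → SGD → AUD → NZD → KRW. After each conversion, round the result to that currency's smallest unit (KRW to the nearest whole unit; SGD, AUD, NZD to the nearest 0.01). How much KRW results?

KRW 101,628

INR 6,300.00 ÷ 59.3415 = SGD 106.17
SGD 106.17 × 1.18571 = AUD 125.89
AUD 125.89 ÷ 0.982299 = NZD 128.16
NZD 128.16 ÷ 0.00126107 = KRW 101,628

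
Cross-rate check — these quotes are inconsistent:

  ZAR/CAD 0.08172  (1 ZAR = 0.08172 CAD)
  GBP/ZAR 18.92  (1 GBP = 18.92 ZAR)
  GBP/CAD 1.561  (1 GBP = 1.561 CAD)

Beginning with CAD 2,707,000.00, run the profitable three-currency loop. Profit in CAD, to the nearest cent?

Profitable loop is CAD → ZAR → GBP → CAD:
CAD 2,707,000.00 ÷ 0.08172 = ZAR 33,125,305.92
ZAR 33,125,305.92 ÷ 18.92 = GBP 1,750,808.98
GBP 1,750,808.98 × 1.561 = CAD 2,733,012.82
Profit = CAD 2,733,012.82 − CAD 2,707,000.00

Profit: CAD 26,012.82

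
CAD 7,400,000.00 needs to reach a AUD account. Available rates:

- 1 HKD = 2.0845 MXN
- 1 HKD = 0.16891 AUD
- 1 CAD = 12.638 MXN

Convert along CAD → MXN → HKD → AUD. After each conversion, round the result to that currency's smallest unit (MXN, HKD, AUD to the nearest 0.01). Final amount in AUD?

CAD 7,400,000.00 × 12.638 = MXN 93,521,200.00
MXN 93,521,200.00 ÷ 2.0845 = HKD 44,865,051.57
HKD 44,865,051.57 × 0.16891 = AUD 7,578,155.86

AUD 7,578,155.86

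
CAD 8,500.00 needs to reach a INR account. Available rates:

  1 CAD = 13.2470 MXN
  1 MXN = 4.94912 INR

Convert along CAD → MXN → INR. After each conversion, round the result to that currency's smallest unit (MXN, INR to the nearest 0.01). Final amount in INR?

INR 557,268.44

CAD 8,500.00 × 13.2470 = MXN 112,599.50
MXN 112,599.50 × 4.94912 = INR 557,268.44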